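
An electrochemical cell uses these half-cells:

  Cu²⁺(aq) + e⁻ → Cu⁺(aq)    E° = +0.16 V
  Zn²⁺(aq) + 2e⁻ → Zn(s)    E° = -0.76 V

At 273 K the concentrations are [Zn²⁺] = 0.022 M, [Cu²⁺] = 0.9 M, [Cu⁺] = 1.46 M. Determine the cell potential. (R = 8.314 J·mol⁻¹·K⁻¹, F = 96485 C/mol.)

The Cu²⁺/Cu⁺ couple has the higher reduction potential and acts as the cathode, so E°_cell = +0.16 − (-0.76) = 0.92 V.
Balancing electrons gives n = 2; the reaction quotient is Q = [Zn²⁺]·[Cu⁺]^2/[Cu²⁺]^2 = 0.0579.
E = E° − (RT/nF) ln Q = 0.92 − (8.314×273)/(2×96485) × (-2.849) = 0.920 + 0.034 = 0.954 V.

0.954 V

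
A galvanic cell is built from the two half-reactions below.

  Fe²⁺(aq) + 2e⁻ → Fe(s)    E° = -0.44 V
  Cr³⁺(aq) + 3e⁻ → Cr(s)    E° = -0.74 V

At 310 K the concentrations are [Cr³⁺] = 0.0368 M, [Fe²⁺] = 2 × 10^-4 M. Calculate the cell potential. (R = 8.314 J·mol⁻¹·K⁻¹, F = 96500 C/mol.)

0.216 V

The Fe²⁺/Fe couple has the higher reduction potential and acts as the cathode, so E°_cell = -0.44 − (-0.74) = 0.30 V.
Balancing electrons gives n = 6; the reaction quotient is Q = [Cr³⁺]^2/[Fe²⁺]^3 = 1.69 × 10^8.
E = E° − (RT/nF) ln Q = 0.30 − (8.314×310)/(6×96500) × (18.947) = 0.300 − 0.084 = 0.216 V.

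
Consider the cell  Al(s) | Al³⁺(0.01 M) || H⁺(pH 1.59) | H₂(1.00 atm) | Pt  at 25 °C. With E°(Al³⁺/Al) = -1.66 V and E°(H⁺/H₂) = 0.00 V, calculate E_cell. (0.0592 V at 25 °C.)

The hydrogen couple is the cathode, so E°_cell = 1.66 V; n = 6.
[H⁺] = 10^(−1.59) = 0.026 M, and Q = [Al³⁺]^2·P(H₂)^3 / [H⁺]^6 = 3.47 × 10^5.
E = E° − (0.0592/6) log Q = 1.66 − (0.0592/6)(5.540) = 1.605 V.

1.61 V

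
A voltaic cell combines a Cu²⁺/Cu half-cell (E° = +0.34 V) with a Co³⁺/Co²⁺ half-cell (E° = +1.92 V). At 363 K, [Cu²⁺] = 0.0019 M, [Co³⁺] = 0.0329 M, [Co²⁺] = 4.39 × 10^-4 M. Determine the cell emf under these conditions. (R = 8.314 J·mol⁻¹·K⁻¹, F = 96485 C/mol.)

The Co³⁺/Co²⁺ couple has the higher reduction potential and acts as the cathode, so E°_cell = +1.92 − (+0.34) = 1.58 V.
Balancing electrons gives n = 2; the reaction quotient is Q = [Cu²⁺]·[Co²⁺]^2/[Co³⁺]^2 = 3.38 × 10^-7.
E = E° − (RT/nF) ln Q = 1.58 − (8.314×363)/(2×96485) × (-14.899) = 1.580 + 0.233 = 1.813 V.

1.81 V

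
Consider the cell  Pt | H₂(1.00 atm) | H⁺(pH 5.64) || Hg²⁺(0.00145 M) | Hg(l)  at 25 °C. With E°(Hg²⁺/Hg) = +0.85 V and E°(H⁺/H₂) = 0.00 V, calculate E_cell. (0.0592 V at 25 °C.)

1.10 V

The Hg²⁺/Hg couple is the cathode, so E°_cell = 0.85 V; n = 2.
[H⁺] = 10^(−5.64) = 2.3 × 10^-6 M, and Q = [H⁺]^2 / ([Hg²⁺]·P(H₂)) = 3.62 × 10^-9.
E = E° − (0.0592/2) log Q = 0.85 − (0.0592/2)(-8.441) = 1.100 V.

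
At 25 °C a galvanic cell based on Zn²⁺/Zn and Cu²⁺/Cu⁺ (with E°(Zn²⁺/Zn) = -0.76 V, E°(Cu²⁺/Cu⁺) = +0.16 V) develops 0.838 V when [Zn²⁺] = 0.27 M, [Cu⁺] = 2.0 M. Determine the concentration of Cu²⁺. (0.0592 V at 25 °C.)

From the Nernst equation, log Q = n(E° − E)/0.0592 = 2(0.92 − 0.838)/0.0592 = 2.770, so Q = 589.
With Q = [Zn²⁺]·[Cu⁺]^2/[Cu²⁺]^2 and the known concentrations, [Cu²⁺]^2 in the denominator gives [Cu²⁺] = 0.043 M.

0.043 M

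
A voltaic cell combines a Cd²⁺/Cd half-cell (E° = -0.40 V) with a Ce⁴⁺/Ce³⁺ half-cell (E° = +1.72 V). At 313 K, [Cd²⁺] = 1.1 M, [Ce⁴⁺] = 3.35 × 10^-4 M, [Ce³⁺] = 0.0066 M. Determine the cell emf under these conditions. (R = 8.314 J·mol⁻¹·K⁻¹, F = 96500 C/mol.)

2.04 V

The Ce⁴⁺/Ce³⁺ couple has the higher reduction potential and acts as the cathode, so E°_cell = +1.72 − (-0.40) = 2.12 V.
Balancing electrons gives n = 2; the reaction quotient is Q = [Cd²⁺]·[Ce³⁺]^2/[Ce⁴⁺]^2 = 427.
E = E° − (RT/nF) ln Q = 2.12 − (8.314×313)/(2×96500) × (6.057) = 2.120 − 0.082 = 2.038 V.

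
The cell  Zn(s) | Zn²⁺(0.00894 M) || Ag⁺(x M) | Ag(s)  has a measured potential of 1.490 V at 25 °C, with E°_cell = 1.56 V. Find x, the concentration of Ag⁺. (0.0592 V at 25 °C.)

From the Nernst equation, log Q = n(E° − E)/0.0592 = 2(1.56 − 1.490)/0.0592 = 2.365, so Q = 232.
With Q = [Zn²⁺]/[Ag⁺]^2 and the known concentrations, [Ag⁺]^2 in the denominator gives [Ag⁺] = 0.0062 M.

0.0062 M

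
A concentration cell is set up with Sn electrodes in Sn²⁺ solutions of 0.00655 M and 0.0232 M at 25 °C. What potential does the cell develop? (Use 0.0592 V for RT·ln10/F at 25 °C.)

Both half-cells are Sn²⁺/Sn, so E°_cell = 0. The concentrated side is the cathode; the cell reaction moves Sn²⁺ from high to low concentration with n = 2.
Q = [Sn²⁺]_dilute/[Sn²⁺]_conc = 0.00655/0.0232 = 0.282.
E = 0 − (0.0592/2) log Q = −(0.0592/2)(-0.549) = 0.0163 V.

0.016 V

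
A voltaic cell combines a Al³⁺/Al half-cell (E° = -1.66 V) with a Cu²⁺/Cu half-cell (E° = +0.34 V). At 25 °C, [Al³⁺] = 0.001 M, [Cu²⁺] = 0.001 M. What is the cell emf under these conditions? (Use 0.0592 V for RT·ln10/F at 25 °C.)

The Cu²⁺/Cu couple has the higher reduction potential and acts as the cathode, so E°_cell = +0.34 − (-1.66) = 2.00 V.
Balancing electrons gives n = 6; the reaction quotient is Q = [Al³⁺]^2/[Cu²⁺]^3 = 1000.
At 25 °C, E = E° − (0.0592/n) log Q = 2.00 − (0.0592/6)(3.000) = 2.000 − 0.030 = 1.970 V.

1.97 V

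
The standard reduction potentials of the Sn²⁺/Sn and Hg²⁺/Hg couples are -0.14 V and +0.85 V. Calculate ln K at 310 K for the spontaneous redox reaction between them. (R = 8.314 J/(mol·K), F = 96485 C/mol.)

E°_cell = +0.85 − (-0.14) = 0.99 V, with n = 2 electrons transferred.
At equilibrium E = 0, so the Nernst equation gives ln K = nFE°/RT = (2)(96485)(0.99)/((8.314)(310)) = 74.12.

ln K = 74.1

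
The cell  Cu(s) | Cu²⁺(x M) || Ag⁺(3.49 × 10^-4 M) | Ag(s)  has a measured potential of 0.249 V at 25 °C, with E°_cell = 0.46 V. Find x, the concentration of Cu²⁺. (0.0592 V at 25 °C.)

1.6 M

From the Nernst equation, log Q = n(E° − E)/0.0592 = 2(0.46 − 0.249)/0.0592 = 7.128, so Q = 1.34 × 10^7.
With Q = [Cu²⁺]/[Ag⁺]^2 and the known concentrations, [Cu²⁺] in the numerator gives [Cu²⁺] = 1.6 M.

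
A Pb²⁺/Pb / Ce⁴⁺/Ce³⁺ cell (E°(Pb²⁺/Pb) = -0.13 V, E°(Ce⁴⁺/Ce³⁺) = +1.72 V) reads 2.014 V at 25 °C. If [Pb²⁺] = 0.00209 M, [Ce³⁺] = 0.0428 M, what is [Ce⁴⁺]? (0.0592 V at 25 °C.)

From the Nernst equation, log Q = n(E° − E)/0.0592 = 2(1.85 − 2.014)/0.0592 = -5.541, so Q = 2.88 × 10^-6.
With Q = [Pb²⁺]·[Ce³⁺]^2/[Ce⁴⁺]^2 and the known concentrations, [Ce⁴⁺]^2 in the denominator gives [Ce⁴⁺] = 1.2 M.

1.2 M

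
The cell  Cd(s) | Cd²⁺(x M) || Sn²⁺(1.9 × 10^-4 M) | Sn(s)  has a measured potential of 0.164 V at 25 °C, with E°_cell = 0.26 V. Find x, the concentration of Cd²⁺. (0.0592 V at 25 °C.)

0.33 M

From the Nernst equation, log Q = n(E° − E)/0.0592 = 2(0.26 − 0.164)/0.0592 = 3.243, so Q = 1750.
With Q = [Cd²⁺]/[Sn²⁺] and the known concentrations, [Cd²⁺] in the numerator gives [Cd²⁺] = 0.33 M.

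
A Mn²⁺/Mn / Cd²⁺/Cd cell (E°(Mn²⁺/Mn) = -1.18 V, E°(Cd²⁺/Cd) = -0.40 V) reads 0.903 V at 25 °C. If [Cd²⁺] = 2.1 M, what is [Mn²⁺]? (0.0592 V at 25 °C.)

From the Nernst equation, log Q = n(E° − E)/0.0592 = 2(0.78 − 0.903)/0.0592 = -4.155, so Q = 6.99 × 10^-5.
With Q = [Mn²⁺]/[Cd²⁺] and the known concentrations, [Mn²⁺] in the numerator gives [Mn²⁺] = 1.5 × 10^-4 M.

1.5 × 10^-4 M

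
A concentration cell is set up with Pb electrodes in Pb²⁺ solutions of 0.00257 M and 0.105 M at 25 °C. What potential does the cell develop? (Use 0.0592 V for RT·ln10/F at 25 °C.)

0.048 V

Both half-cells are Pb²⁺/Pb, so E°_cell = 0. The concentrated side is the cathode; the cell reaction moves Pb²⁺ from high to low concentration with n = 2.
Q = [Pb²⁺]_dilute/[Pb²⁺]_conc = 0.00257/0.105 = 0.0245.
E = 0 − (0.0592/2) log Q = −(0.0592/2)(-1.611) = 0.0477 V.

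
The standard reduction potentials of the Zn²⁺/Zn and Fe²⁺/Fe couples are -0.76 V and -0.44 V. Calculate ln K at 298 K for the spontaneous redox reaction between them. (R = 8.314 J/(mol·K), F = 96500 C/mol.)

ln K = 24.9

E°_cell = -0.44 − (-0.76) = 0.32 V, with n = 2 electrons transferred.
At equilibrium E = 0, so the Nernst equation gives ln K = nFE°/RT = (2)(96500)(0.32)/((8.314)(298)) = 24.93.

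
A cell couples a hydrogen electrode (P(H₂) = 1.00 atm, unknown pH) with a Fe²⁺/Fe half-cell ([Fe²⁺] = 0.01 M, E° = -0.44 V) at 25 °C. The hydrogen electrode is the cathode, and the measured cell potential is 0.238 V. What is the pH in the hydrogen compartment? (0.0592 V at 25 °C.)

pH = 4.41

E°_cell = 0.44 V and n = 2.
log Q = n(E° − E)/0.0592 = 2×(0.44 − 0.238)/0.0592 = 6.824.
With Q = [Fe²⁺]·P(H₂) / [H⁺]^2, solving for [H⁺] gives log[H⁺] = -4.412, so pH = 4.41.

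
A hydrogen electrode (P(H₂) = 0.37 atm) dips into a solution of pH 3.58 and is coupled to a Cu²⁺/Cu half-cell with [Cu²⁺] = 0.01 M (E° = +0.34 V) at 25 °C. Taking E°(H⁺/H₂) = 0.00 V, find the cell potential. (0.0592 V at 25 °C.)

0.48 V

The Cu²⁺/Cu couple is the cathode, so E°_cell = 0.34 V; n = 2.
[H⁺] = 10^(−3.58) = 2.6 × 10^-4 M, and Q = [H⁺]^2 / ([Cu²⁺]·P(H₂)) = 1.87 × 10^-5.
E = E° − (0.0592/2) log Q = 0.34 − (0.0592/2)(-4.728) = 0.480 V.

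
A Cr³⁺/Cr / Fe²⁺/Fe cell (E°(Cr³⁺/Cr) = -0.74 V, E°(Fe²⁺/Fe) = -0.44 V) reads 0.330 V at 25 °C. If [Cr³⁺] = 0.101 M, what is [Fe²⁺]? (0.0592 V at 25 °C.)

From the Nernst equation, log Q = n(E° − E)/0.0592 = 6(0.30 − 0.330)/0.0592 = -3.041, so Q = 9.11 × 10^-4.
With Q = [Cr³⁺]^2/[Fe²⁺]^3 and the known concentrations, [Fe²⁺]^3 in the denominator gives [Fe²⁺] = 2.2 M.

2.2 M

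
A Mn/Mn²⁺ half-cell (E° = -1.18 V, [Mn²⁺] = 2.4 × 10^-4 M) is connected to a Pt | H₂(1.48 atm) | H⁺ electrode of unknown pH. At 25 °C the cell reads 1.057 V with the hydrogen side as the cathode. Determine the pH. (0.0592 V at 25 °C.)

E°_cell = 1.18 V and n = 2.
log Q = n(E° − E)/0.0592 = 2×(1.18 − 1.057)/0.0592 = 4.155.
With Q = [Mn²⁺]·P(H₂) / [H⁺]^2, solving for [H⁺] gives log[H⁺] = -3.802, so pH = 3.80.

pH = 3.80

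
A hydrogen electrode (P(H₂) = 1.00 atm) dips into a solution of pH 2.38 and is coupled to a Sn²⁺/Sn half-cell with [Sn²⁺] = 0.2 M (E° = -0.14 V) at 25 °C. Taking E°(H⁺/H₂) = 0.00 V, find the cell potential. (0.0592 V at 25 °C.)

The hydrogen couple is the cathode, so E°_cell = 0.14 V; n = 2.
[H⁺] = 10^(−2.38) = 0.0042 M, and Q = [Sn²⁺]·P(H₂) / [H⁺]^2 = 1.15 × 10^4.
E = E° − (0.0592/2) log Q = 0.14 − (0.0592/2)(4.061) = 0.020 V.

0.020 V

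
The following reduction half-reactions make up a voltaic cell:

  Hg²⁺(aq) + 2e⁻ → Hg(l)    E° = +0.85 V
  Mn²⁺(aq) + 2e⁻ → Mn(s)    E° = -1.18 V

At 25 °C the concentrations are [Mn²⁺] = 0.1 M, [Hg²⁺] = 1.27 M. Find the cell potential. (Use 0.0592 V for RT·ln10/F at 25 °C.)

The Hg²⁺/Hg couple has the higher reduction potential and acts as the cathode, so E°_cell = +0.85 − (-1.18) = 2.03 V.
Balancing electrons gives n = 2; the reaction quotient is Q = [Mn²⁺]/[Hg²⁺] = 0.0787.
At 25 °C, E = E° − (0.0592/n) log Q = 2.03 − (0.0592/2)(-1.104) = 2.030 + 0.033 = 2.063 V.

2.06 V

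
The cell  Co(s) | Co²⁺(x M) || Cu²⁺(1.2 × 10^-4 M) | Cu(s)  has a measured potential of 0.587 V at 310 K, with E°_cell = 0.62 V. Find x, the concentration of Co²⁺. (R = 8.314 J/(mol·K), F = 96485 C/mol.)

0.0014 M

From the Nernst equation, ln Q = nF(E° − E)/RT = 2×96485×(0.62 − 0.587)/(8.314×310) = 2.471, so Q = 11.8.
With Q = [Co²⁺]/[Cu²⁺] and the known concentrations, [Co²⁺] in the numerator gives [Co²⁺] = 0.0014 M.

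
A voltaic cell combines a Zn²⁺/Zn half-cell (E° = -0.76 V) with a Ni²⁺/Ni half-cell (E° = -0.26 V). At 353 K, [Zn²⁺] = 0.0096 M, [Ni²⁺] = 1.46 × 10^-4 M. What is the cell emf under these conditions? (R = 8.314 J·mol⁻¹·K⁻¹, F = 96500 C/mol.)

The Ni²⁺/Ni couple has the higher reduction potential and acts as the cathode, so E°_cell = -0.26 − (-0.76) = 0.50 V.
Balancing electrons gives n = 2; the reaction quotient is Q = [Zn²⁺]/[Ni²⁺] = 65.8.
E = E° − (RT/nF) ln Q = 0.50 − (8.314×353)/(2×96500) × (4.186) = 0.500 − 0.064 = 0.436 V.

0.436 V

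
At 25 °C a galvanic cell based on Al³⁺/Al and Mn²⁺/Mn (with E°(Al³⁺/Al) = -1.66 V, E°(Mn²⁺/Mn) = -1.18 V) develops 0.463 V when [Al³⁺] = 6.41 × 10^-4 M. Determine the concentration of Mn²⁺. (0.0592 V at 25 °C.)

0.002 M

From the Nernst equation, log Q = n(E° − E)/0.0592 = 6(0.48 − 0.463)/0.0592 = 1.723, so Q = 52.8.
With Q = [Al³⁺]^2/[Mn²⁺]^3 and the known concentrations, [Mn²⁺]^3 in the denominator gives [Mn²⁺] = 0.002 M.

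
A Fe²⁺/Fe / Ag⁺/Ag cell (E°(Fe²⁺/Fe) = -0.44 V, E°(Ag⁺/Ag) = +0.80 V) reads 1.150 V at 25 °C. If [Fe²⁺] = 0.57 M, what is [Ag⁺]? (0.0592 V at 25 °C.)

0.023 M

From the Nernst equation, log Q = n(E° − E)/0.0592 = 2(1.24 − 1.150)/0.0592 = 3.041, so Q = 1100.
With Q = [Fe²⁺]/[Ag⁺]^2 and the known concentrations, [Ag⁺]^2 in the denominator gives [Ag⁺] = 0.023 M.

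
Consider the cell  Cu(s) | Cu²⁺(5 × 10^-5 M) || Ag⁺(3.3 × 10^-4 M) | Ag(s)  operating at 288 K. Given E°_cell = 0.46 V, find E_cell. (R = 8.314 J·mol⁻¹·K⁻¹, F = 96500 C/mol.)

Balancing electrons gives n = 2; the reaction quotient is Q = [Cu²⁺]/[Ag⁺]^2 = 459.
E = E° − (RT/nF) ln Q = 0.46 − (8.314×288)/(2×96500) × (6.129) = 0.460 − 0.076 = 0.384 V.

0.384 V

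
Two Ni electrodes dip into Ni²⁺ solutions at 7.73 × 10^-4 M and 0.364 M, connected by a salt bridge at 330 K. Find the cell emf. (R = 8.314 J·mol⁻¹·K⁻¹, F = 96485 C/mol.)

0.088 V

Both half-cells are Ni²⁺/Ni, so E°_cell = 0. The concentrated side is the cathode; the cell reaction moves Ni²⁺ from high to low concentration with n = 2.
Q = [Ni²⁺]_dilute/[Ni²⁺]_conc = 7.73 × 10^-4/0.364 = 0.00212.
E = 0 − (RT/nF) ln Q = −((8.314×330)/(2×96485))(-6.155) = 0.0875 V.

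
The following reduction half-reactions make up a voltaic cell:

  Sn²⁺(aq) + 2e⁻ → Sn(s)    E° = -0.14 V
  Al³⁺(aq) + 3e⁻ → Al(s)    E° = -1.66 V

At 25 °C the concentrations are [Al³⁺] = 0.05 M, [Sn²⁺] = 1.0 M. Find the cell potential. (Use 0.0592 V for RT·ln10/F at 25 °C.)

1.55 V

The Sn²⁺/Sn couple has the higher reduction potential and acts as the cathode, so E°_cell = -0.14 − (-1.66) = 1.52 V.
Balancing electrons gives n = 6; the reaction quotient is Q = [Al³⁺]^2/[Sn²⁺]^3 = 0.00250.
At 25 °C, E = E° − (0.0592/n) log Q = 1.52 − (0.0592/6)(-2.602) = 1.520 + 0.026 = 1.546 V.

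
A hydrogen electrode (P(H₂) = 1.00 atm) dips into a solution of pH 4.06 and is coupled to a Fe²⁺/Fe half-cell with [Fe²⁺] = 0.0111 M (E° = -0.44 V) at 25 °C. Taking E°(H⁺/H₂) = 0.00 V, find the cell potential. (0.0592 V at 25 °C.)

0.26 V

The hydrogen couple is the cathode, so E°_cell = 0.44 V; n = 2.
[H⁺] = 10^(−4.06) = 8.7 × 10^-5 M, and Q = [Fe²⁺]·P(H₂) / [H⁺]^2 = 1.46 × 10^6.
E = E° − (0.0592/2) log Q = 0.44 − (0.0592/2)(6.165) = 0.258 V.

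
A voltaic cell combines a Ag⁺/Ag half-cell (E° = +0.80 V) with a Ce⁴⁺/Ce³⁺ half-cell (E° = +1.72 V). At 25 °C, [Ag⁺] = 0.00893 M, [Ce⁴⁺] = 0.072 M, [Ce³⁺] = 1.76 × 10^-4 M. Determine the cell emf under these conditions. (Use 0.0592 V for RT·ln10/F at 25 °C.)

The Ce⁴⁺/Ce³⁺ couple has the higher reduction potential and acts as the cathode, so E°_cell = +1.72 − (+0.80) = 0.92 V.
Balancing electrons gives n = 1; the reaction quotient is Q = [Ag⁺]·[Ce³⁺]/[Ce⁴⁺] = 2.18 × 10^-5.
At 25 °C, E = E° − (0.0592/n) log Q = 0.92 − (0.0592/1)(-4.661) = 0.920 + 0.276 = 1.196 V.

1.20 V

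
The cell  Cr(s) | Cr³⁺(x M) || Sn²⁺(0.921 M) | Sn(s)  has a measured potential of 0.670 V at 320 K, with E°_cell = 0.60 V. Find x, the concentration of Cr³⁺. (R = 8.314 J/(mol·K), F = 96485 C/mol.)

From the Nernst equation, ln Q = nF(E° − E)/RT = 6×96485×(0.60 − 0.670)/(8.314×320) = -15.232, so Q = 2.43 × 10^-7.
With Q = [Cr³⁺]^2/[Sn²⁺]^3 and the known concentrations, [Cr³⁺]^2 in the numerator gives [Cr³⁺] = 4.4 × 10^-4 M.

4.4 × 10^-4 M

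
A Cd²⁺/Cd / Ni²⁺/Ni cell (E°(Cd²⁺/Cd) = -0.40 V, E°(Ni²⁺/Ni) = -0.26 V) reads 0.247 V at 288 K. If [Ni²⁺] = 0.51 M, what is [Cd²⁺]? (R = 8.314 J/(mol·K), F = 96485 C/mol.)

From the Nernst equation, ln Q = nF(E° − E)/RT = 2×96485×(0.14 − 0.247)/(8.314×288) = -8.623, so Q = 1.8 × 10^-4.
With Q = [Cd²⁺]/[Ni²⁺] and the known concentrations, [Cd²⁺] in the numerator gives [Cd²⁺] = 9.2 × 10^-5 M.

9.2 × 10^-5 M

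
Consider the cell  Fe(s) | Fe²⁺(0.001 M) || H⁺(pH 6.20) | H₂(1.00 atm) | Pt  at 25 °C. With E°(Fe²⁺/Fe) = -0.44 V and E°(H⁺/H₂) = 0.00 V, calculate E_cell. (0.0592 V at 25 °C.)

The hydrogen couple is the cathode, so E°_cell = 0.44 V; n = 2.
[H⁺] = 10^(−6.20) = 6.3 × 10^-7 M, and Q = [Fe²⁺]·P(H₂) / [H⁺]^2 = 2.51 × 10^9.
E = E° − (0.0592/2) log Q = 0.44 − (0.0592/2)(9.400) = 0.162 V.

0.16 V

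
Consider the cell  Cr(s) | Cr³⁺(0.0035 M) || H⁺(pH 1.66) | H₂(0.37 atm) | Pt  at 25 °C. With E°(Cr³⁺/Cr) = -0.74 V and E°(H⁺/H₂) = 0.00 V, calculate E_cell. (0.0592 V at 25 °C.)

0.70 V

The hydrogen couple is the cathode, so E°_cell = 0.74 V; n = 6.
[H⁺] = 10^(−1.66) = 0.022 M, and Q = [Cr³⁺]^2·P(H₂)^3 / [H⁺]^6 = 5660.
E = E° − (0.0592/6) log Q = 0.74 − (0.0592/6)(3.753) = 0.703 V.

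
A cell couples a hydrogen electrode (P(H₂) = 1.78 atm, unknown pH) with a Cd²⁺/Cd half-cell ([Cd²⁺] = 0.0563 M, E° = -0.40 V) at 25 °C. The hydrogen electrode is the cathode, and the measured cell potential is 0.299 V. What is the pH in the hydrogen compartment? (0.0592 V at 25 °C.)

pH = 2.21

E°_cell = 0.40 V and n = 2.
log Q = n(E° − E)/0.0592 = 2×(0.40 − 0.299)/0.0592 = 3.412.
With Q = [Cd²⁺]·P(H₂) / [H⁺]^2, solving for [H⁺] gives log[H⁺] = -2.206, so pH = 2.21.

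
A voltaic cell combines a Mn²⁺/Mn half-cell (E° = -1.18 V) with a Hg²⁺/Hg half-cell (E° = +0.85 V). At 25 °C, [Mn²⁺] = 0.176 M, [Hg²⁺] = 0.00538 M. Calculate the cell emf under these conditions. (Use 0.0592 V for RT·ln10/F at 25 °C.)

1.99 V

The Hg²⁺/Hg couple has the higher reduction potential and acts as the cathode, so E°_cell = +0.85 − (-1.18) = 2.03 V.
Balancing electrons gives n = 2; the reaction quotient is Q = [Mn²⁺]/[Hg²⁺] = 32.7.
At 25 °C, E = E° − (0.0592/n) log Q = 2.03 − (0.0592/2)(1.515) = 2.030 − 0.045 = 1.985 V.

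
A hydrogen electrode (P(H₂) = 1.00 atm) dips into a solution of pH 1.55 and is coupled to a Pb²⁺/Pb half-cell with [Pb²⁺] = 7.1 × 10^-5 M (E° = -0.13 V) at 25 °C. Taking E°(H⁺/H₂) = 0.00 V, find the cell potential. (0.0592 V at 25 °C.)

0.16 V

The hydrogen couple is the cathode, so E°_cell = 0.13 V; n = 2.
[H⁺] = 10^(−1.55) = 0.028 M, and Q = [Pb²⁺]·P(H₂) / [H⁺]^2 = 0.0894.
E = E° − (0.0592/2) log Q = 0.13 − (0.0592/2)(-1.049) = 0.161 V.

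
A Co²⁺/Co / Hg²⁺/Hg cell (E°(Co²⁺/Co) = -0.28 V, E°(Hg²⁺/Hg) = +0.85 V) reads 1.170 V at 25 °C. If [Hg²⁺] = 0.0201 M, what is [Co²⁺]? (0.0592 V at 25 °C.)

9 × 10^-4 M

From the Nernst equation, log Q = n(E° − E)/0.0592 = 2(1.13 − 1.170)/0.0592 = -1.351, so Q = 0.0445.
With Q = [Co²⁺]/[Hg²⁺] and the known concentrations, [Co²⁺] in the numerator gives [Co²⁺] = 9 × 10^-4 M.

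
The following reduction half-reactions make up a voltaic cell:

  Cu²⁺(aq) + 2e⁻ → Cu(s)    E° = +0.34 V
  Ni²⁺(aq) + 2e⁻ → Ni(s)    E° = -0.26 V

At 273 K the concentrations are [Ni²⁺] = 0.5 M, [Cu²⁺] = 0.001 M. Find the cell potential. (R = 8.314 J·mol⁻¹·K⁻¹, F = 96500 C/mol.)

The Cu²⁺/Cu couple has the higher reduction potential and acts as the cathode, so E°_cell = +0.34 − (-0.26) = 0.60 V.
Balancing electrons gives n = 2; the reaction quotient is Q = [Ni²⁺]/[Cu²⁺] = 500.
E = E° − (RT/nF) ln Q = 0.60 − (8.314×273)/(2×96500) × (6.215) = 0.600 − 0.073 = 0.527 V.

0.527 V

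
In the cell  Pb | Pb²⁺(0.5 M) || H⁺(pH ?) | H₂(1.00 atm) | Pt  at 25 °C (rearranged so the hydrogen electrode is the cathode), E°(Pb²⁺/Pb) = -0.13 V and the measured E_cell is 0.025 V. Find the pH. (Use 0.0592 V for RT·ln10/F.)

E°_cell = 0.13 V and n = 2.
log Q = n(E° − E)/0.0592 = 2×(0.13 − 0.025)/0.0592 = 3.547.
With Q = [Pb²⁺]·P(H₂) / [H⁺]^2, solving for [H⁺] gives log[H⁺] = -1.924, so pH = 1.92.

pH = 1.92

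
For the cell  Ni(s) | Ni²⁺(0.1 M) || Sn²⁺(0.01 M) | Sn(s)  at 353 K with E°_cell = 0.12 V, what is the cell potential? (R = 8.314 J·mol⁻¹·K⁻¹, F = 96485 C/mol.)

0.085 V

Balancing electrons gives n = 2; the reaction quotient is Q = [Ni²⁺]/[Sn²⁺] = 10.0.
E = E° − (RT/nF) ln Q = 0.12 − (8.314×353)/(2×96485) × (2.303) = 0.120 − 0.035 = 0.085 V.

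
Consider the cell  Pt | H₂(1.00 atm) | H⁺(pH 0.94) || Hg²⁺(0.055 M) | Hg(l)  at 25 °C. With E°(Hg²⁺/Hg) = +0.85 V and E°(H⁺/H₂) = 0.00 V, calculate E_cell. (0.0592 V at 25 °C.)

The Hg²⁺/Hg couple is the cathode, so E°_cell = 0.85 V; n = 2.
[H⁺] = 10^(−0.94) = 0.11 M, and Q = [H⁺]^2 / ([Hg²⁺]·P(H₂)) = 0.240.
E = E° − (0.0592/2) log Q = 0.85 − (0.0592/2)(-0.620) = 0.868 V.

0.87 V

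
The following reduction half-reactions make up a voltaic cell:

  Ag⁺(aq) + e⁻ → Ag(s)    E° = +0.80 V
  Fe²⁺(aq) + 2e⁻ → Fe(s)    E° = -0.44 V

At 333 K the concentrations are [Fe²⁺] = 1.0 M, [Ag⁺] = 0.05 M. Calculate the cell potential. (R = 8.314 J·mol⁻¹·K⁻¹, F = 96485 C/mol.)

1.15 V

The Ag⁺/Ag couple has the higher reduction potential and acts as the cathode, so E°_cell = +0.80 − (-0.44) = 1.24 V.
Balancing electrons gives n = 2; the reaction quotient is Q = [Fe²⁺]/[Ag⁺]^2 = 400.
E = E° − (RT/nF) ln Q = 1.24 − (8.314×333)/(2×96485) × (5.991) = 1.240 − 0.086 = 1.154 V.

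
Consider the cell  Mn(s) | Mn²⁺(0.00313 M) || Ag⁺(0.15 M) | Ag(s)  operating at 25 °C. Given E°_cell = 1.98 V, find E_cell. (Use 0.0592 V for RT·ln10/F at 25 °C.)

Balancing electrons gives n = 2; the reaction quotient is Q = [Mn²⁺]/[Ag⁺]^2 = 0.139.
At 25 °C, E = E° − (0.0592/n) log Q = 1.98 − (0.0592/2)(-0.857) = 1.980 + 0.025 = 2.005 V.

2.01 V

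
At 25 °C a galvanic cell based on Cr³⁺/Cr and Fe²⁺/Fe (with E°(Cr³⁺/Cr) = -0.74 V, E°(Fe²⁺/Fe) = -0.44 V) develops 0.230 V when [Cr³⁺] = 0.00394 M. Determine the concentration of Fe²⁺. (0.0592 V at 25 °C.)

From the Nernst equation, log Q = n(E° − E)/0.0592 = 6(0.30 − 0.230)/0.0592 = 7.095, so Q = 1.24 × 10^7.
With Q = [Cr³⁺]^2/[Fe²⁺]^3 and the known concentrations, [Fe²⁺]^3 in the denominator gives [Fe²⁺] = 1.1 × 10^-4 M.

1.1 × 10^-4 M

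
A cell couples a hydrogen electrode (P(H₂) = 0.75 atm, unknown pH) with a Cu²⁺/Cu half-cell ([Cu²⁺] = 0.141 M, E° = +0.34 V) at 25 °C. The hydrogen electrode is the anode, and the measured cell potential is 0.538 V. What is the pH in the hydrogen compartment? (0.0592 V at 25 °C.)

pH = 3.83

E°_cell = 0.34 V and n = 2.
log Q = n(E° − E)/0.0592 = 2×(0.34 − 0.538)/0.0592 = -6.689.
With Q = [H⁺]^2 / ([Cu²⁺]·P(H₂)), solving for [H⁺] gives log[H⁺] = -3.832, so pH = 3.83.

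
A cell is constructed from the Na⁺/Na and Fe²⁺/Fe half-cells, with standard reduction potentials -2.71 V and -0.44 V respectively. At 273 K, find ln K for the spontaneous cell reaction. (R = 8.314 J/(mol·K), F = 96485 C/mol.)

ln K = 193.0

E°_cell = -0.44 − (-2.71) = 2.27 V, with n = 2 electrons transferred.
At equilibrium E = 0, so the Nernst equation gives ln K = nFE°/RT = (2)(96485)(2.27)/((8.314)(273)) = 192.99.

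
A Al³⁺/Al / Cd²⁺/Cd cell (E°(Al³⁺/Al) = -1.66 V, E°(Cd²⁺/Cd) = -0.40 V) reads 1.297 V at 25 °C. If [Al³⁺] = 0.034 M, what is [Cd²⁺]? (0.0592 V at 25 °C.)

1.9 M

From the Nernst equation, log Q = n(E° − E)/0.0592 = 6(1.26 − 1.297)/0.0592 = -3.750, so Q = 1.78 × 10^-4.
With Q = [Al³⁺]^2/[Cd²⁺]^3 and the known concentrations, [Cd²⁺]^3 in the denominator gives [Cd²⁺] = 1.9 M.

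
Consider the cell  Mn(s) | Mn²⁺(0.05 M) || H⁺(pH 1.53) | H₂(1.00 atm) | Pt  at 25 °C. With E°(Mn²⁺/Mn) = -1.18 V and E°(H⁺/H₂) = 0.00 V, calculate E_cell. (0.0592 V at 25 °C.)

1.13 V

The hydrogen couple is the cathode, so E°_cell = 1.18 V; n = 2.
[H⁺] = 10^(−1.53) = 0.030 M, and Q = [Mn²⁺]·P(H₂) / [H⁺]^2 = 57.4.
E = E° − (0.0592/2) log Q = 1.18 − (0.0592/2)(1.759) = 1.128 V.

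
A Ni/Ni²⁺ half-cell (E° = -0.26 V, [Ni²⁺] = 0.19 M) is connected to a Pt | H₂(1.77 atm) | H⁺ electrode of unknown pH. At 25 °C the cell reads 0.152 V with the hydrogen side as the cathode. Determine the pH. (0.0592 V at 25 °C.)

pH = 2.06

E°_cell = 0.26 V and n = 2.
log Q = n(E° − E)/0.0592 = 2×(0.26 − 0.152)/0.0592 = 3.649.
With Q = [Ni²⁺]·P(H₂) / [H⁺]^2, solving for [H⁺] gives log[H⁺] = -2.061, so pH = 2.06.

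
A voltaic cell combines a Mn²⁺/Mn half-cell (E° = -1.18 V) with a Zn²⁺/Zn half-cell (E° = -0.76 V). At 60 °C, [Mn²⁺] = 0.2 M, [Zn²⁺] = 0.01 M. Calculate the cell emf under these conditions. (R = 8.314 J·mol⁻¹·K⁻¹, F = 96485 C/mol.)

The Zn²⁺/Zn couple has the higher reduction potential and acts as the cathode, so E°_cell = -0.76 − (-1.18) = 0.42 V.
Balancing electrons gives n = 2; the reaction quotient is Q = [Mn²⁺]/[Zn²⁺] = 20.0.
E = E° − (RT/nF) ln Q = 0.42 − (8.314×333)/(2×96485) × (2.996) = 0.420 − 0.043 = 0.377 V.

0.377 V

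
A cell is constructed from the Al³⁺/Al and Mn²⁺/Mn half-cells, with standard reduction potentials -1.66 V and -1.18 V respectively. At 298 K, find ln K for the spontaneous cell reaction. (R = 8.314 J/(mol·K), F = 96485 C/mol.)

ln K = 112.2

E°_cell = -1.18 − (-1.66) = 0.48 V, with n = 6 electrons transferred.
At equilibrium E = 0, so the Nernst equation gives ln K = nFE°/RT = (6)(96485)(0.48)/((8.314)(298)) = 112.16.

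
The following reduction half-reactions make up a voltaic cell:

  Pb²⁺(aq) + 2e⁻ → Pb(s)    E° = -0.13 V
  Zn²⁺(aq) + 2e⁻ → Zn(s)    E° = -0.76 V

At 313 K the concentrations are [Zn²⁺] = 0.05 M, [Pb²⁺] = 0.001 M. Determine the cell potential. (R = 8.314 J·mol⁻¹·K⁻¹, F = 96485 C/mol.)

0.577 V

The Pb²⁺/Pb couple has the higher reduction potential and acts as the cathode, so E°_cell = -0.13 − (-0.76) = 0.63 V.
Balancing electrons gives n = 2; the reaction quotient is Q = [Zn²⁺]/[Pb²⁺] = 50.0.
E = E° − (RT/nF) ln Q = 0.63 − (8.314×313)/(2×96485) × (3.912) = 0.630 − 0.053 = 0.577 V.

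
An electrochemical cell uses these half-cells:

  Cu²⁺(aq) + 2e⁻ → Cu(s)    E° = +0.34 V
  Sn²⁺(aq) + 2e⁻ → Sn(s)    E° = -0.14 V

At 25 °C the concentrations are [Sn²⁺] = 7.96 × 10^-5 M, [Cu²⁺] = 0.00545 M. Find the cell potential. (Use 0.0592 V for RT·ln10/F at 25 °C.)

The Cu²⁺/Cu couple has the higher reduction potential and acts as the cathode, so E°_cell = +0.34 − (-0.14) = 0.48 V.
Balancing electrons gives n = 2; the reaction quotient is Q = [Sn²⁺]/[Cu²⁺] = 0.0146.
At 25 °C, E = E° − (0.0592/n) log Q = 0.48 − (0.0592/2)(-1.835) = 0.480 + 0.054 = 0.534 V.

0.534 V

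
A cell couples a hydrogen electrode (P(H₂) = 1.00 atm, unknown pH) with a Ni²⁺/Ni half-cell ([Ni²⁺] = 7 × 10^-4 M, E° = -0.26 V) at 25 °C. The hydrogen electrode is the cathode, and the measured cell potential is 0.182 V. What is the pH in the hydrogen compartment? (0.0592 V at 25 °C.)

E°_cell = 0.26 V and n = 2.
log Q = n(E° − E)/0.0592 = 2×(0.26 − 0.182)/0.0592 = 2.635.
With Q = [Ni²⁺]·P(H₂) / [H⁺]^2, solving for [H⁺] gives log[H⁺] = -2.895, so pH = 2.90.

pH = 2.90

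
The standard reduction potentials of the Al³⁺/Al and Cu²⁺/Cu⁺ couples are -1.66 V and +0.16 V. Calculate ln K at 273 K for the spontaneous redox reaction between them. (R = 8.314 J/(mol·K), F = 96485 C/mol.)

ln K = 232.1

E°_cell = +0.16 − (-1.66) = 1.82 V, with n = 3 electrons transferred.
At equilibrium E = 0, so the Nernst equation gives ln K = nFE°/RT = (3)(96485)(1.82)/((8.314)(273)) = 232.10.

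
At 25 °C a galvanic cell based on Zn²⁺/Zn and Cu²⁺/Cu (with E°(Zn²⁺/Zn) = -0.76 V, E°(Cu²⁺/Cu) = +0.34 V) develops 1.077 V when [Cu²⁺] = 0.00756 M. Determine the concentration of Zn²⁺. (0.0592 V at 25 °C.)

From the Nernst equation, log Q = n(E° − E)/0.0592 = 2(1.10 − 1.077)/0.0592 = 0.777, so Q = 5.98.
With Q = [Zn²⁺]/[Cu²⁺] and the known concentrations, [Zn²⁺] in the numerator gives [Zn²⁺] = 0.045 M.

0.045 M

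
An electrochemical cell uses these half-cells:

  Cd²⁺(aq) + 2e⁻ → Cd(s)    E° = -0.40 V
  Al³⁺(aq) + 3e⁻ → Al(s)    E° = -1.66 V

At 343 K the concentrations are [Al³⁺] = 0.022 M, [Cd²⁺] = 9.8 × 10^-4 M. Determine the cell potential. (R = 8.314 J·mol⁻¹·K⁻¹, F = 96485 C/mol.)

The Cd²⁺/Cd couple has the higher reduction potential and acts as the cathode, so E°_cell = -0.40 − (-1.66) = 1.26 V.
Balancing electrons gives n = 6; the reaction quotient is Q = [Al³⁺]^2/[Cd²⁺]^3 = 5.14 × 10^5.
E = E° − (RT/nF) ln Q = 1.26 − (8.314×343)/(6×96485) × (13.150) = 1.260 − 0.065 = 1.195 V.

1.20 V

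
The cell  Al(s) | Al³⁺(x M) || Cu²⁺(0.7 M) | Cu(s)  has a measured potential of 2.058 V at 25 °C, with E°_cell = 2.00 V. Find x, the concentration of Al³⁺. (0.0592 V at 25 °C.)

6.7 × 10^-4 M

From the Nernst equation, log Q = n(E° − E)/0.0592 = 6(2.00 − 2.058)/0.0592 = -5.878, so Q = 1.32 × 10^-6.
With Q = [Al³⁺]^2/[Cu²⁺]^3 and the known concentrations, [Al³⁺]^2 in the numerator gives [Al³⁺] = 6.7 × 10^-4 M.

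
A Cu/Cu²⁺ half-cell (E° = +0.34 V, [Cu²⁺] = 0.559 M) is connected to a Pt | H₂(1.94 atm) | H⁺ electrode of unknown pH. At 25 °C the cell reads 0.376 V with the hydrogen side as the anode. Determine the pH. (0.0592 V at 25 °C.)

pH = 0.59

E°_cell = 0.34 V and n = 2.
log Q = n(E° − E)/0.0592 = 2×(0.34 − 0.376)/0.0592 = -1.216.
With Q = [H⁺]^2 / ([Cu²⁺]·P(H₂)), solving for [H⁺] gives log[H⁺] = -0.591, so pH = 0.59.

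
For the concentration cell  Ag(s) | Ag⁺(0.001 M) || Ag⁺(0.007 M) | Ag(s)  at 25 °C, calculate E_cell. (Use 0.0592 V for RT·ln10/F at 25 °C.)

Both half-cells are Ag⁺/Ag, so E°_cell = 0. The concentrated side is the cathode; the cell reaction moves Ag⁺ from high to low concentration with n = 1.
Q = [Ag⁺]_dilute/[Ag⁺]_conc = 0.001/0.007 = 0.143.
E = 0 − (0.0592/1) log Q = −(0.0592/1)(-0.845) = 0.0500 V.

0.050 V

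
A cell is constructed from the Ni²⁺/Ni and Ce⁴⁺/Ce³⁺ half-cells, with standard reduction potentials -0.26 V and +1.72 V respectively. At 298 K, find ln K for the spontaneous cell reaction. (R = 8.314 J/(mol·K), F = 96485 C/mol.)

E°_cell = +1.72 − (-0.26) = 1.98 V, with n = 2 electrons transferred.
At equilibrium E = 0, so the Nernst equation gives ln K = nFE°/RT = (2)(96485)(1.98)/((8.314)(298)) = 154.22.

ln K = 154.2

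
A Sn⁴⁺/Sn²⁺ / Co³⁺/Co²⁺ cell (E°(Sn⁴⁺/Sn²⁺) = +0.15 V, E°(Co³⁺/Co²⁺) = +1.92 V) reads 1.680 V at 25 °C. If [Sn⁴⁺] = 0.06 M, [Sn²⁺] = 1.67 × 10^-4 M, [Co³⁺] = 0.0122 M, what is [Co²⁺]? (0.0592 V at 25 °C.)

0.021 M

From the Nernst equation, log Q = n(E° − E)/0.0592 = 2(1.77 − 1.680)/0.0592 = 3.041, so Q = 1100.
With Q = [Sn⁴⁺]·[Co²⁺]^2/([Sn²⁺]·[Co³⁺]^2) and the known concentrations, [Co²⁺]^2 in the numerator gives [Co²⁺] = 0.021 M.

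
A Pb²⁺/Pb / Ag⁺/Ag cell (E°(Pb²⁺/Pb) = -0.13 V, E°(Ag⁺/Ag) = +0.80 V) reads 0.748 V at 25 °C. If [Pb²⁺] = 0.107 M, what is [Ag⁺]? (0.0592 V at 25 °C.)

From the Nernst equation, log Q = n(E° − E)/0.0592 = 2(0.93 − 0.748)/0.0592 = 6.149, so Q = 1.41 × 10^6.
With Q = [Pb²⁺]/[Ag⁺]^2 and the known concentrations, [Ag⁺]^2 in the denominator gives [Ag⁺] = 2.8 × 10^-4 M.

2.8 × 10^-4 M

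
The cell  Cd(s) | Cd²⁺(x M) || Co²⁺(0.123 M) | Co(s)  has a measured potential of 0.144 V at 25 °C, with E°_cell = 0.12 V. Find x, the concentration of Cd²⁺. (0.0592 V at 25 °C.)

0.019 M

From the Nernst equation, log Q = n(E° − E)/0.0592 = 2(0.12 − 0.144)/0.0592 = -0.811, so Q = 0.155.
With Q = [Cd²⁺]/[Co²⁺] and the known concentrations, [Cd²⁺] in the numerator gives [Cd²⁺] = 0.019 M.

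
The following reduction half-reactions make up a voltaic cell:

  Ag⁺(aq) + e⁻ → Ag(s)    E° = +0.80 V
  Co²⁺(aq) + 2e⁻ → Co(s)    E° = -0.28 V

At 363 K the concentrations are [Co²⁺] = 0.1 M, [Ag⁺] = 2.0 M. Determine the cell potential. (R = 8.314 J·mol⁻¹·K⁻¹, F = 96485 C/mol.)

The Ag⁺/Ag couple has the higher reduction potential and acts as the cathode, so E°_cell = +0.80 − (-0.28) = 1.08 V.
Balancing electrons gives n = 2; the reaction quotient is Q = [Co²⁺]/[Ag⁺]^2 = 0.0250.
E = E° − (RT/nF) ln Q = 1.08 − (8.314×363)/(2×96485) × (-3.689) = 1.080 + 0.058 = 1.138 V.

1.14 V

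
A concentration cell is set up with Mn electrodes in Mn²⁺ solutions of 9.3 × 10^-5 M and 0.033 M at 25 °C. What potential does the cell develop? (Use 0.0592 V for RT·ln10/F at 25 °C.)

Both half-cells are Mn²⁺/Mn, so E°_cell = 0. The concentrated side is the cathode; the cell reaction moves Mn²⁺ from high to low concentration with n = 2.
Q = [Mn²⁺]_dilute/[Mn²⁺]_conc = 9.3 × 10^-5/0.033 = 0.00282.
E = 0 − (0.0592/2) log Q = −(0.0592/2)(-2.550) = 0.0755 V.

0.075 V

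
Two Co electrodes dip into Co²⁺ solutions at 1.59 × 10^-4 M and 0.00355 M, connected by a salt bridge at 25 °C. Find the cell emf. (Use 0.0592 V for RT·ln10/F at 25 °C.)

Both half-cells are Co²⁺/Co, so E°_cell = 0. The concentrated side is the cathode; the cell reaction moves Co²⁺ from high to low concentration with n = 2.
Q = [Co²⁺]_dilute/[Co²⁺]_conc = 1.59 × 10^-4/0.00355 = 0.0448.
E = 0 − (0.0592/2) log Q = −(0.0592/2)(-1.349) = 0.0399 V.

0.040 V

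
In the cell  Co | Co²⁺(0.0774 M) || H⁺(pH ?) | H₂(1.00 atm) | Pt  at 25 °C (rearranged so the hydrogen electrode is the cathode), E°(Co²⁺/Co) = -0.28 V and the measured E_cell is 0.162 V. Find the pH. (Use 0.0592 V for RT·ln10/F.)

E°_cell = 0.28 V and n = 2.
log Q = n(E° − E)/0.0592 = 2×(0.28 − 0.162)/0.0592 = 3.986.
With Q = [Co²⁺]·P(H₂) / [H⁺]^2, solving for [H⁺] gives log[H⁺] = -2.549, so pH = 2.55.

pH = 2.55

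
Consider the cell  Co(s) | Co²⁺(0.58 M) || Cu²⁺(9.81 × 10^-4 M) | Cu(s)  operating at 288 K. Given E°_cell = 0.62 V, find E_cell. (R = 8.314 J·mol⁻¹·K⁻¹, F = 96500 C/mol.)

0.541 V

Balancing electrons gives n = 2; the reaction quotient is Q = [Co²⁺]/[Cu²⁺] = 591.
E = E° − (RT/nF) ln Q = 0.62 − (8.314×288)/(2×96500) × (6.382) = 0.620 − 0.079 = 0.541 V.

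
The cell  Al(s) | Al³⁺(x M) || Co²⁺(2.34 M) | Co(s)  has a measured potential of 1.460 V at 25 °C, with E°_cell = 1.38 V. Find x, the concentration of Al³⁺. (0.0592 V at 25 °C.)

3.2 × 10^-4 M

From the Nernst equation, log Q = n(E° − E)/0.0592 = 6(1.38 − 1.460)/0.0592 = -8.108, so Q = 7.8 × 10^-9.
With Q = [Al³⁺]^2/[Co²⁺]^3 and the known concentrations, [Al³⁺]^2 in the numerator gives [Al³⁺] = 3.2 × 10^-4 M.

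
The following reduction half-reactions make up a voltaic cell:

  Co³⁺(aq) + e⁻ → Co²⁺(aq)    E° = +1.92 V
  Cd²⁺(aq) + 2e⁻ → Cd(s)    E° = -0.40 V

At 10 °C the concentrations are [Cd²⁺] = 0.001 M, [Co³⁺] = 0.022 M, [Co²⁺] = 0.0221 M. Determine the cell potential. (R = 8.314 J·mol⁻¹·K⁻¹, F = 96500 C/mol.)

2.40 V

The Co³⁺/Co²⁺ couple has the higher reduction potential and acts as the cathode, so E°_cell = +1.92 − (-0.40) = 2.32 V.
Balancing electrons gives n = 2; the reaction quotient is Q = [Cd²⁺]·[Co²⁺]^2/[Co³⁺]^2 = 0.00101.
E = E° − (RT/nF) ln Q = 2.32 − (8.314×283)/(2×96500) × (-6.899) = 2.320 + 0.084 = 2.404 V.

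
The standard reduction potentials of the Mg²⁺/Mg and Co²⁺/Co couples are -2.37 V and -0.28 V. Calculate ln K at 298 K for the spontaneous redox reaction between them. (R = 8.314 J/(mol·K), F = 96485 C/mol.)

E°_cell = -0.28 − (-2.37) = 2.09 V, with n = 2 electrons transferred.
At equilibrium E = 0, so the Nernst equation gives ln K = nFE°/RT = (2)(96485)(2.09)/((8.314)(298)) = 162.78.

ln K = 162.8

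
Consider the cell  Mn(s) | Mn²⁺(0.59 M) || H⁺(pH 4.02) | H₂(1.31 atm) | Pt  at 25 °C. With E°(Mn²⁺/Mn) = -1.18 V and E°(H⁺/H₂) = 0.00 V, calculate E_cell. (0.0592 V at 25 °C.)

0.95 V

The hydrogen couple is the cathode, so E°_cell = 1.18 V; n = 2.
[H⁺] = 10^(−4.02) = 9.5 × 10^-5 M, and Q = [Mn²⁺]·P(H₂) / [H⁺]^2 = 8.47 × 10^7.
E = E° − (0.0592/2) log Q = 1.18 − (0.0592/2)(7.928) = 0.945 V.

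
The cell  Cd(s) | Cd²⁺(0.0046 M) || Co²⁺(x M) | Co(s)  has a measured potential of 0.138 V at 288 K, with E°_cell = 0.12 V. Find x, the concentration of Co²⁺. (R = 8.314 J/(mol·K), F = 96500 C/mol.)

0.02 M

From the Nernst equation, ln Q = nF(E° − E)/RT = 2×96500×(0.12 − 0.138)/(8.314×288) = -1.451, so Q = 0.234.
With Q = [Cd²⁺]/[Co²⁺] and the known concentrations, [Co²⁺] in the denominator gives [Co²⁺] = 0.02 M.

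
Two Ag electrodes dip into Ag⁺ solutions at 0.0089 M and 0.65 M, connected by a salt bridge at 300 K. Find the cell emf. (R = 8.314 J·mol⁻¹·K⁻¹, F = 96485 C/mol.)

0.11 V

Both half-cells are Ag⁺/Ag, so E°_cell = 0. The concentrated side is the cathode; the cell reaction moves Ag⁺ from high to low concentration with n = 1.
Q = [Ag⁺]_dilute/[Ag⁺]_conc = 0.0089/0.65 = 0.0137.
E = 0 − (RT/nF) ln Q = −((8.314×300)/(1×96485))(-4.291) = 0.1109 V.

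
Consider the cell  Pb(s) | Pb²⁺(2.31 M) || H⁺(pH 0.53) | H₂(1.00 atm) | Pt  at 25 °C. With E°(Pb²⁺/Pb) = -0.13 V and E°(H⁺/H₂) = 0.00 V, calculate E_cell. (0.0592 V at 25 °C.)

0.088 V

The hydrogen couple is the cathode, so E°_cell = 0.13 V; n = 2.
[H⁺] = 10^(−0.53) = 0.30 M, and Q = [Pb²⁺]·P(H₂) / [H⁺]^2 = 26.5.
E = E° − (0.0592/2) log Q = 0.13 − (0.0592/2)(1.424) = 0.088 V.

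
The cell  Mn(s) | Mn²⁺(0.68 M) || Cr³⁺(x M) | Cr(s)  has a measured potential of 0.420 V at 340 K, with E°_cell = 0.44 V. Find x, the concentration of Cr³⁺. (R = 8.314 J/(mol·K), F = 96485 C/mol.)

From the Nernst equation, ln Q = nF(E° − E)/RT = 6×96485×(0.44 − 0.420)/(8.314×340) = 4.096, so Q = 60.1.
With Q = [Mn²⁺]^3/[Cr³⁺]^2 and the known concentrations, [Cr³⁺]^2 in the denominator gives [Cr³⁺] = 0.072 M.

0.072 M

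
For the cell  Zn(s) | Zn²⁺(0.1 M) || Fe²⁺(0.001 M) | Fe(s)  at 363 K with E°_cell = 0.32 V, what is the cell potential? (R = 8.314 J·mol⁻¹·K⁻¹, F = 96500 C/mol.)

0.248 V

Balancing electrons gives n = 2; the reaction quotient is Q = [Zn²⁺]/[Fe²⁺] = 100.
E = E° − (RT/nF) ln Q = 0.32 − (8.314×363)/(2×96500) × (4.605) = 0.320 − 0.072 = 0.248 V.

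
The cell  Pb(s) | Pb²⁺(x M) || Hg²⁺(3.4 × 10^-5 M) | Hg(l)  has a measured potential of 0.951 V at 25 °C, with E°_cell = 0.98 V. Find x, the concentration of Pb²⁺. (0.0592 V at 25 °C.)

3.2 × 10^-4 M

From the Nernst equation, log Q = n(E° − E)/0.0592 = 2(0.98 − 0.951)/0.0592 = 0.980, so Q = 9.54.
With Q = [Pb²⁺]/[Hg²⁺] and the known concentrations, [Pb²⁺] in the numerator gives [Pb²⁺] = 3.2 × 10^-4 M.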